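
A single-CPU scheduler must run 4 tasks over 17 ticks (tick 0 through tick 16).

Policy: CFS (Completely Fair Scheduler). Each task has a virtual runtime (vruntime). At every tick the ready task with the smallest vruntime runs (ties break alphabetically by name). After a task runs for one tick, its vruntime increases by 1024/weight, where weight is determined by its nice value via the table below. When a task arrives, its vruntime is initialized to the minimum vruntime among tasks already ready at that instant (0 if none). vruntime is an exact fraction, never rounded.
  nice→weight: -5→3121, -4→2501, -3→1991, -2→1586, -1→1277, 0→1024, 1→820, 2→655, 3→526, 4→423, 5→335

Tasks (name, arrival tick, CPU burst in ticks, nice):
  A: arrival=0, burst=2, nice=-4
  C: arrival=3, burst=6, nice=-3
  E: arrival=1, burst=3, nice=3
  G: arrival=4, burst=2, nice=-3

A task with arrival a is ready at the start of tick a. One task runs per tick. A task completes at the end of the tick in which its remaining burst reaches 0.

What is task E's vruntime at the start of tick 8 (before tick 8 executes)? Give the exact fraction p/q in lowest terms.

t=0: vr[A=0] → run A
t=1: vr[A=1024/2501 E=1024/2501] → run A
t=2: vr[E=1024/2501] → run E
t=3: vr[C=1549824/657763 E=1549824/657763] → run C
t=4: vr[C=3759248896/1309606133 E=1549824/657763 G=1549824/657763] → run E
t=5: vr[C=3759248896/1309606133 E=2830336/657763 G=1549824/657763] → run G
t=6: vr[C=3759248896/1309606133 E=2830336/657763 G=3759248896/1309606133] → run C
t=7: vr[C=4432798208/1309606133 E=2830336/657763 G=3759248896/1309606133] → run G
t=8: vr[C=4432798208/1309606133 E=2830336/657763] → run C
t=9: vr[C=5106347520/1309606133 E=2830336/657763] → run C
t=10: vr[C=5779896832/1309606133 E=2830336/657763] → run E
t=11: vr[C=5779896832/1309606133] → run C
t=12: vr[C=6453446144/1309606133] → run C
t=13: (idle)
t=14: (idle)
t=15: (idle)
t=16: (idle)

vruntime(E, start of tick 8) = 2830336/657763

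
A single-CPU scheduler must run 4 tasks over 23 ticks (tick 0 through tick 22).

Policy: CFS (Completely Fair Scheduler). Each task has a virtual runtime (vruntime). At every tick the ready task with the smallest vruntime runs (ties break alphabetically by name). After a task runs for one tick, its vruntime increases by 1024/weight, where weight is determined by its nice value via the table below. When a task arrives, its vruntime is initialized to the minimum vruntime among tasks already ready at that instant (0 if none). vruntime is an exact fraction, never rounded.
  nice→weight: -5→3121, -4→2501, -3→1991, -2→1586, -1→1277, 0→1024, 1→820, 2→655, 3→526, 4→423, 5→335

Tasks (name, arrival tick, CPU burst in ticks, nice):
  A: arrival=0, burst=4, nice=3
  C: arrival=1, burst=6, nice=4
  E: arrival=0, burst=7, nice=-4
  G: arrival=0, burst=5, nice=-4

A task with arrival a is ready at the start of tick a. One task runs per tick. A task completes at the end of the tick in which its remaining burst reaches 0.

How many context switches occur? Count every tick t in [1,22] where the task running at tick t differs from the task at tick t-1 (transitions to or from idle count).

t=0: vr[A=0 E=0 G=0] → run A
t=1: vr[A=512/263 C=0 E=0 G=0] → run C
t=2: vr[A=512/263 C=1024/423 E=0 G=0] → run E
t=3: vr[A=512/263 C=1024/423 E=1024/2501 G=0] → run G
t=4: vr[A=512/263 C=1024/423 E=1024/2501 G=1024/2501] → run E
t=5: vr[A=512/263 C=1024/423 E=2048/2501 G=1024/2501] → run G
t=6: vr[A=512/263 C=1024/423 E=2048/2501 G=2048/2501] → run E
t=7: vr[A=512/263 C=1024/423 E=3072/2501 G=2048/2501] → run G
t=8: vr[A=512/263 C=1024/423 E=3072/2501 G=3072/2501] → run E
t=9: vr[A=512/263 C=1024/423 E=4096/2501 G=3072/2501] → run G
t=10: vr[A=512/263 C=1024/423 E=4096/2501 G=4096/2501] → run E
t=11: vr[A=512/263 C=1024/423 E=5120/2501 G=4096/2501] → run G
t=12: vr[A=512/263 C=1024/423 E=5120/2501] → run A
t=13: vr[A=1024/263 C=1024/423 E=5120/2501] → run E
t=14: vr[A=1024/263 C=1024/423 E=6144/2501] → run C
t=15: vr[A=1024/263 C=2048/423 E=6144/2501] → run E
t=16: vr[A=1024/263 C=2048/423] → run A
t=17: vr[A=1536/263 C=2048/423] → run C
t=18: vr[A=1536/263 C=1024/141] → run A
t=19: vr[C=1024/141] → run C
t=20: vr[C=4096/423] → run C
t=21: vr[C=5120/423] → run C
t=22: (idle)

context switches = 20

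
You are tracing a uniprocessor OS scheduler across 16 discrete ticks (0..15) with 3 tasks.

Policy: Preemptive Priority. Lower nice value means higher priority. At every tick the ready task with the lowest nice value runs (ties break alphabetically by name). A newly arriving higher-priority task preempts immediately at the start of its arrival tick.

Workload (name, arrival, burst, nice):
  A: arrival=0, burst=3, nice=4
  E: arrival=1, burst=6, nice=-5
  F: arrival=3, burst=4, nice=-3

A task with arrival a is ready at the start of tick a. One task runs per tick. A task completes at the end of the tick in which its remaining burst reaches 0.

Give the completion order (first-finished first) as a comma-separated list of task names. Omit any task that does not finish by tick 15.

t=0: ready={A} → run A
t=1: ready={A,E} → run E
t=2: ready={A,E} → run E
t=3: ready={A,E,F} → run E
t=4: ready={A,E,F} → run E
t=5: ready={A,E,F} → run E
t=6: ready={A,E,F} → run E
t=7: ready={A,F} → run F
t=8: ready={A,F} → run F
t=9: ready={A,F} → run F
t=10: ready={A,F} → run F
t=11: ready={A} → run A
t=12: ready={A} → run A
t=13: (idle)
t=14: (idle)
t=15: (idle)

completion order = E, F, A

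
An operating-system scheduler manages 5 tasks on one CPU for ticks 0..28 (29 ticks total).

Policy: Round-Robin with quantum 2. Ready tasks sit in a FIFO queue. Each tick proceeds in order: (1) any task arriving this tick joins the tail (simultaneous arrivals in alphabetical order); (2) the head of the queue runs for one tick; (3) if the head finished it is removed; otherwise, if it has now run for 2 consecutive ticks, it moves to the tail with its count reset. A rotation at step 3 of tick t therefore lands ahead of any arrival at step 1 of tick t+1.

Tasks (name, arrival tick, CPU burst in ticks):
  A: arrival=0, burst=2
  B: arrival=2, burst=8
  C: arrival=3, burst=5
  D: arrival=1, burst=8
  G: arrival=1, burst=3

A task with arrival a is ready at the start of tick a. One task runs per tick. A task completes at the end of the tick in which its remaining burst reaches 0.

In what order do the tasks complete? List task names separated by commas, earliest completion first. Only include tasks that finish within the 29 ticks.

t=0: queue=[A] q_used=0 → run A
t=1: queue=[A,D,G] q_used=1 → run A
t=2: queue=[D,G,B] q_used=0 → run D
t=3: queue=[D,G,B,C] q_used=1 → run D
t=4: queue=[G,B,C,D] q_used=0 → run G
t=5: queue=[G,B,C,D] q_used=1 → run G
t=6: queue=[B,C,D,G] q_used=0 → run B
t=7: queue=[B,C,D,G] q_used=1 → run B
t=8: queue=[C,D,G,B] q_used=0 → run C
t=9: queue=[C,D,G,B] q_used=1 → run C
t=10: queue=[D,G,B,C] q_used=0 → run D
t=11: queue=[D,G,B,C] q_used=1 → run D
t=12: queue=[G,B,C,D] q_used=0 → run G
t=13: queue=[B,C,D] q_used=0 → run B
t=14: queue=[B,C,D] q_used=1 → run B
t=15: queue=[C,D,B] q_used=0 → run C
t=16: queue=[C,D,B] q_used=1 → run C
t=17: queue=[D,B,C] q_used=0 → run D
t=18: queue=[D,B,C] q_used=1 → run D
t=19: queue=[B,C,D] q_used=0 → run B
t=20: queue=[B,C,D] q_used=1 → run B
t=21: queue=[C,D,B] q_used=0 → run C
t=22: queue=[D,B] q_used=0 → run D
t=23: queue=[D,B] q_used=1 → run D
t=24: queue=[B] q_used=0 → run B
t=25: queue=[B] q_used=1 → run B
t=26: (idle)
t=27: (idle)
t=28: (idle)

completion order = A, G, C, D, B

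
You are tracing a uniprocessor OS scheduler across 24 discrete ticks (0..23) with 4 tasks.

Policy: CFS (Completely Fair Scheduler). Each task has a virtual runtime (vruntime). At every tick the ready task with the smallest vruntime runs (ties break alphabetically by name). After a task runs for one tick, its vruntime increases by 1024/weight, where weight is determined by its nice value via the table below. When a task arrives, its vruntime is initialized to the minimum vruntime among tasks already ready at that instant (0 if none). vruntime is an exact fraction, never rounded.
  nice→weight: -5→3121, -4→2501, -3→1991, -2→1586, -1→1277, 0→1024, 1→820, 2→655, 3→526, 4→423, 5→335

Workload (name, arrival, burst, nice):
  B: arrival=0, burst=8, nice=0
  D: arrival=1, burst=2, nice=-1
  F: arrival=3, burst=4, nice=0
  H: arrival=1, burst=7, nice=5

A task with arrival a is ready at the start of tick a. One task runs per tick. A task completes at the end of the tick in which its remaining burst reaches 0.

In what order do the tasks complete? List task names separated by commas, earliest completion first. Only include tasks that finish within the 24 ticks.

t=0: vr[B=0] → run B
t=1: vr[B=1 D=1 H=1] → run B
t=2: vr[B=2 D=1 H=1] → run D
t=3: vr[B=2 D=2301/1277 F=1 H=1] → run F
t=4: vr[B=2 D=2301/1277 F=2 H=1] → run H
t=5: vr[B=2 D=2301/1277 F=2 H=1359/335] → run D
t=6: vr[B=2 F=2 H=1359/335] → run B
t=7: vr[B=3 F=2 H=1359/335] → run F
t=8: vr[B=3 F=3 H=1359/335] → run B
t=9: vr[B=4 F=3 H=1359/335] → run F
t=10: vr[B=4 F=4 H=1359/335] → run B
t=11: vr[B=5 F=4 H=1359/335] → run F
t=12: vr[B=5 H=1359/335] → run H
t=13: vr[B=5 H=2383/335] → run B
t=14: vr[B=6 H=2383/335] → run B
t=15: vr[B=7 H=2383/335] → run B
t=16: vr[H=2383/335] → run H
t=17: vr[H=3407/335] → run H
t=18: vr[H=4431/335] → run H
t=19: vr[H=1091/67] → run H
t=20: vr[H=6479/335] → run H
t=21: (idle)
t=22: (idle)
t=23: (idle)

completion order = D, F, B, H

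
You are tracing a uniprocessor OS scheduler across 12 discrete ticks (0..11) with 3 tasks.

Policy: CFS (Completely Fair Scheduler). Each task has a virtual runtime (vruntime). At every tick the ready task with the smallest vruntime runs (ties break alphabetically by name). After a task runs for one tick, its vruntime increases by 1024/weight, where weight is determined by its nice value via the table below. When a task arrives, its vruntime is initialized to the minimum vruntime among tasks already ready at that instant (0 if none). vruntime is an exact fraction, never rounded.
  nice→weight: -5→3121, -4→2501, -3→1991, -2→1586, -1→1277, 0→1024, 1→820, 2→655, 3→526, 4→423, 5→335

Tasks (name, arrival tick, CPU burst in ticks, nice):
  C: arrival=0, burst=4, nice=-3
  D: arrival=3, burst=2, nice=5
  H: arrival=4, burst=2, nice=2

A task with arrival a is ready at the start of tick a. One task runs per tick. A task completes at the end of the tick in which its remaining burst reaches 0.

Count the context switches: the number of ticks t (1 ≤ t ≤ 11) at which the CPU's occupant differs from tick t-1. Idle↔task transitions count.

context switches = 4

t=0: vr[C=0] → run C
t=1: vr[C=1024/1991] → run C
t=2: vr[C=2048/1991] → run C
t=3: vr[C=3072/1991 D=3072/1991] → run C
t=4: vr[D=3072/1991 H=3072/1991] → run D
t=5: vr[D=3067904/666985 H=3072/1991] → run H
t=6: vr[D=3067904/666985 H=4050944/1304105] → run H
t=7: vr[D=3067904/666985] → run D
t=8: (idle)
t=9: (idle)
t=10: (idle)
t=11: (idle)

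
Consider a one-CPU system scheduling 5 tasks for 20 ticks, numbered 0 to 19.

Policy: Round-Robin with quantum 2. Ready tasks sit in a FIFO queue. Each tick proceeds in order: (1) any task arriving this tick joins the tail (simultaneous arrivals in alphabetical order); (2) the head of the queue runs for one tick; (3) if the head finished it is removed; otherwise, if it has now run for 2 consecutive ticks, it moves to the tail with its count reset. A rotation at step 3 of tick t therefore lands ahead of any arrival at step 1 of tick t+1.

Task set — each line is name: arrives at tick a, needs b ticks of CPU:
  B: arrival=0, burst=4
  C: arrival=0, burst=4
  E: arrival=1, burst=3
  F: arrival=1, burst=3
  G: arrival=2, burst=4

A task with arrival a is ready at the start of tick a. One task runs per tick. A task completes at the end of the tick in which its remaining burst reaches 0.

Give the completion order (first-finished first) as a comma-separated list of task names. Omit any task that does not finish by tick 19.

completion order = B, C, E, F, G

t=0: queue=[B,C] q_used=0 → run B
t=1: queue=[B,C,E,F] q_used=1 → run B
t=2: queue=[C,E,F,B,G] q_used=0 → run C
t=3: queue=[C,E,F,B,G] q_used=1 → run C
t=4: queue=[E,F,B,G,C] q_used=0 → run E
t=5: queue=[E,F,B,G,C] q_used=1 → run E
t=6: queue=[F,B,G,C,E] q_used=0 → run F
t=7: queue=[F,B,G,C,E] q_used=1 → run F
t=8: queue=[B,G,C,E,F] q_used=0 → run B
t=9: queue=[B,G,C,E,F] q_used=1 → run B
t=10: queue=[G,C,E,F] q_used=0 → run G
t=11: queue=[G,C,E,F] q_used=1 → run G
t=12: queue=[C,E,F,G] q_used=0 → run C
t=13: queue=[C,E,F,G] q_used=1 → run C
t=14: queue=[E,F,G] q_used=0 → run E
t=15: queue=[F,G] q_used=0 → run F
t=16: queue=[G] q_used=0 → run G
t=17: queue=[G] q_used=1 → run G
t=18: (idle)
t=19: (idle)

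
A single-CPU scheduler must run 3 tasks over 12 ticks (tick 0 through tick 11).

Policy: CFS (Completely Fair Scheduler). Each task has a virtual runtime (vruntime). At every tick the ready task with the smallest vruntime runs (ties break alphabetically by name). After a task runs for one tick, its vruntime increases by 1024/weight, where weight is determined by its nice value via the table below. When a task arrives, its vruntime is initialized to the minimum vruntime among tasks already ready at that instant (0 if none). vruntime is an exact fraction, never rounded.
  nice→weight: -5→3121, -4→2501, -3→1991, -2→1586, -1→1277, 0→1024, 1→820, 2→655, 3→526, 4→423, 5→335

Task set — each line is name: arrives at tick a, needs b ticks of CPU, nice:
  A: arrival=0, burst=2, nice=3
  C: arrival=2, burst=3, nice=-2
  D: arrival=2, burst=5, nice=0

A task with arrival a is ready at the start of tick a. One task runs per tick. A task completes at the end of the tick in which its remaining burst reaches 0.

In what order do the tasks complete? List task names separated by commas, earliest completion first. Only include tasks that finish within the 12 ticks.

t=0: vr[A=0] → run A
t=1: vr[A=512/263] → run A
t=2: vr[C=0 D=0] → run C
t=3: vr[C=512/793 D=0] → run D
t=4: vr[C=512/793 D=1] → run C
t=5: vr[C=1024/793 D=1] → run D
t=6: vr[C=1024/793 D=2] → run C
t=7: vr[D=2] → run D
t=8: vr[D=3] → run D
t=9: vr[D=4] → run D
t=10: (idle)
t=11: (idle)

completion order = A, C, D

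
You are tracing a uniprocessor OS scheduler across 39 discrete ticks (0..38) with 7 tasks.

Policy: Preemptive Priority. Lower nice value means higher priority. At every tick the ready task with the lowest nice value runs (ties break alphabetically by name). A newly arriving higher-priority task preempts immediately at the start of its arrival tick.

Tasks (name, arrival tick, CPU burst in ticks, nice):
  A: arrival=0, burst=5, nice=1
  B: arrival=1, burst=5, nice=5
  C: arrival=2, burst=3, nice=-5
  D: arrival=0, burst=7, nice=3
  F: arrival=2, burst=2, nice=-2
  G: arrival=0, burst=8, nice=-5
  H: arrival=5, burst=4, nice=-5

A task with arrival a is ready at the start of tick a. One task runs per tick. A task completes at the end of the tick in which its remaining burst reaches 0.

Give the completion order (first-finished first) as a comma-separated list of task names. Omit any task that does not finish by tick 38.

t=0: ready={A,D,G} → run G
t=1: ready={A,B,D,G} → run G
t=2: ready={A,B,C,D,F,G} → run C
t=3: ready={A,B,C,D,F,G} → run C
t=4: ready={A,B,C,D,F,G} → run C
t=5: ready={A,B,D,F,G,H} → run G
t=6: ready={A,B,D,F,G,H} → run G
t=7: ready={A,B,D,F,G,H} → run G
t=8: ready={A,B,D,F,G,H} → run G
t=9: ready={A,B,D,F,G,H} → run G
t=10: ready={A,B,D,F,G,H} → run G
t=11: ready={A,B,D,F,H} → run H
t=12: ready={A,B,D,F,H} → run H
t=13: ready={A,B,D,F,H} → run H
t=14: ready={A,B,D,F,H} → run H
t=15: ready={A,B,D,F} → run F
t=16: ready={A,B,D,F} → run F
t=17: ready={A,B,D} → run A
t=18: ready={A,B,D} → run A
t=19: ready={A,B,D} → run A
t=20: ready={A,B,D} → run A
t=21: ready={A,B,D} → run A
t=22: ready={B,D} → run D
t=23: ready={B,D} → run D
t=24: ready={B,D} → run D
t=25: ready={B,D} → run D
t=26: ready={B,D} → run D
t=27: ready={B,D} → run D
t=28: ready={B,D} → run D
t=29: ready={B} → run B
t=30: ready={B} → run B
t=31: ready={B} → run B
t=32: ready={B} → run B
t=33: ready={B} → run B
t=34: (idle)
t=35: (idle)
t=36: (idle)
t=37: (idle)
t=38: (idle)

completion order = C, G, H, F, A, D, B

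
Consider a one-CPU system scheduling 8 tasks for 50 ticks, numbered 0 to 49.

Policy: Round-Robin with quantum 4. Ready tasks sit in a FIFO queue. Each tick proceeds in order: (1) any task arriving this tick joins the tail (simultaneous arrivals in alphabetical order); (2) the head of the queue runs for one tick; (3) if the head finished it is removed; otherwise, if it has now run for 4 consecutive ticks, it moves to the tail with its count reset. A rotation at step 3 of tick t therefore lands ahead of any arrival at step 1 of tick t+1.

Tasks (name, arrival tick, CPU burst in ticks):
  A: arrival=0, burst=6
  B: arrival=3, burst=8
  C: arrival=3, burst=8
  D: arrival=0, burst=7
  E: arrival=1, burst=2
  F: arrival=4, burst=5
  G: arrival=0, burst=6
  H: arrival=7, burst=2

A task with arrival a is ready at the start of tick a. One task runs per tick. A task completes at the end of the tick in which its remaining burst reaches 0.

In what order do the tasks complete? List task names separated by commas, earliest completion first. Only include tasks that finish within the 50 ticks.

completion order = E, A, H, D, G, B, C, F

t=0: queue=[A,D,G] q_used=0 → run A
t=1: queue=[A,D,G,E] q_used=1 → run A
t=2: queue=[A,D,G,E] q_used=2 → run A
t=3: queue=[A,D,G,E,B,C] q_used=3 → run A
t=4: queue=[D,G,E,B,C,A,F] q_used=0 → run D
t=5: queue=[D,G,E,B,C,A,F] q_used=1 → run D
t=6: queue=[D,G,E,B,C,A,F] q_used=2 → run D
t=7: queue=[D,G,E,B,C,A,F,H] q_used=3 → run D
t=8: queue=[G,E,B,C,A,F,H,D] q_used=0 → run G
t=9: queue=[G,E,B,C,A,F,H,D] q_used=1 → run G
t=10: queue=[G,E,B,C,A,F,H,D] q_used=2 → run G
t=11: queue=[G,E,B,C,A,F,H,D] q_used=3 → run G
t=12: queue=[E,B,C,A,F,H,D,G] q_used=0 → run E
t=13: queue=[E,B,C,A,F,H,D,G] q_used=1 → run E
t=14: queue=[B,C,A,F,H,D,G] q_used=0 → run B
t=15: queue=[B,C,A,F,H,D,G] q_used=1 → run B
t=16: queue=[B,C,A,F,H,D,G] q_used=2 → run B
t=17: queue=[B,C,A,F,H,D,G] q_used=3 → run B
t=18: queue=[C,A,F,H,D,G,B] q_used=0 → run C
t=19: queue=[C,A,F,H,D,G,B] q_used=1 → run C
t=20: queue=[C,A,F,H,D,G,B] q_used=2 → run C
t=21: queue=[C,A,F,H,D,G,B] q_used=3 → run C
t=22: queue=[A,F,H,D,G,B,C] q_used=0 → run A
t=23: queue=[A,F,H,D,G,B,C] q_used=1 → run A
t=24: queue=[F,H,D,G,B,C] q_used=0 → run F
t=25: queue=[F,H,D,G,B,C] q_used=1 → run F
t=26: queue=[F,H,D,G,B,C] q_used=2 → run F
t=27: queue=[F,H,D,G,B,C] q_used=3 → run F
t=28: queue=[H,D,G,B,C,F] q_used=0 → run H
t=29: queue=[H,D,G,B,C,F] q_used=1 → run H
t=30: queue=[D,G,B,C,F] q_used=0 → run D
t=31: queue=[D,G,B,C,F] q_used=1 → run D
t=32: queue=[D,G,B,C,F] q_used=2 → run D
t=33: queue=[G,B,C,F] q_used=0 → run G
t=34: queue=[G,B,C,F] q_used=1 → run G
t=35: queue=[B,C,F] q_used=0 → run B
t=36: queue=[B,C,F] q_used=1 → run B
t=37: queue=[B,C,F] q_used=2 → run B
t=38: queue=[B,C,F] q_used=3 → run B
t=39: queue=[C,F] q_used=0 → run C
t=40: queue=[C,F] q_used=1 → run C
t=41: queue=[C,F] q_used=2 → run C
t=42: queue=[C,F] q_used=3 → run C
t=43: queue=[F] q_used=0 → run F
t=44: (idle)
t=45: (idle)
t=46: (idle)
t=47: (idle)
t=48: (idle)
t=49: (idle)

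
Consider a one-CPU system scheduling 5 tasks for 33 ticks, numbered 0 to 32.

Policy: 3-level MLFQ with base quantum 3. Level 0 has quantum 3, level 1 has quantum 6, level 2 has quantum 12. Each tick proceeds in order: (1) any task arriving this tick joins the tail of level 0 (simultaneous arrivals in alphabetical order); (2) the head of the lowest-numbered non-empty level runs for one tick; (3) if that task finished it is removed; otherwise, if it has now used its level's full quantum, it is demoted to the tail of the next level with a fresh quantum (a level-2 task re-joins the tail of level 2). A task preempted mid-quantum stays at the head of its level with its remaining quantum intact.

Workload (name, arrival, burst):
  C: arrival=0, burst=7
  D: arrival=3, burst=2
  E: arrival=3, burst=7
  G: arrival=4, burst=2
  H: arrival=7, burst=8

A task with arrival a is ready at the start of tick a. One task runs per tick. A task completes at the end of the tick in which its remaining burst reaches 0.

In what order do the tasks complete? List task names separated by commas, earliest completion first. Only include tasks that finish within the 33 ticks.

t=0: L0/L1/L2 = C/-/- → run C
t=1: L0/L1/L2 = C/-/- → run C
t=2: L0/L1/L2 = C/-/- → run C
t=3: L0/L1/L2 = DE/C/- → run D
t=4: L0/L1/L2 = DEG/C/- → run D
t=5: L0/L1/L2 = EG/C/- → run E
t=6: L0/L1/L2 = EG/C/- → run E
t=7: L0/L1/L2 = EGH/C/- → run E
t=8: L0/L1/L2 = GH/CE/- → run G
t=9: L0/L1/L2 = GH/CE/- → run G
t=10: L0/L1/L2 = H/CE/- → run H
t=11: L0/L1/L2 = H/CE/- → run H
t=12: L0/L1/L2 = H/CE/- → run H
t=13: L0/L1/L2 = -/CEH/- → run C
t=14: L0/L1/L2 = -/CEH/- → run C
t=15: L0/L1/L2 = -/CEH/- → run C
t=16: L0/L1/L2 = -/CEH/- → run C
t=17: L0/L1/L2 = -/EH/- → run E
t=18: L0/L1/L2 = -/EH/- → run E
t=19: L0/L1/L2 = -/EH/- → run E
t=20: L0/L1/L2 = -/EH/- → run E
t=21: L0/L1/L2 = -/H/- → run H
t=22: L0/L1/L2 = -/H/- → run H
t=23: L0/L1/L2 = -/H/- → run H
t=24: L0/L1/L2 = -/H/- → run H
t=25: L0/L1/L2 = -/H/- → run H
t=26: (idle)
t=27: (idle)
t=28: (idle)
t=29: (idle)
t=30: (idle)
t=31: (idle)
t=32: (idle)

completion order = D, G, C, E, H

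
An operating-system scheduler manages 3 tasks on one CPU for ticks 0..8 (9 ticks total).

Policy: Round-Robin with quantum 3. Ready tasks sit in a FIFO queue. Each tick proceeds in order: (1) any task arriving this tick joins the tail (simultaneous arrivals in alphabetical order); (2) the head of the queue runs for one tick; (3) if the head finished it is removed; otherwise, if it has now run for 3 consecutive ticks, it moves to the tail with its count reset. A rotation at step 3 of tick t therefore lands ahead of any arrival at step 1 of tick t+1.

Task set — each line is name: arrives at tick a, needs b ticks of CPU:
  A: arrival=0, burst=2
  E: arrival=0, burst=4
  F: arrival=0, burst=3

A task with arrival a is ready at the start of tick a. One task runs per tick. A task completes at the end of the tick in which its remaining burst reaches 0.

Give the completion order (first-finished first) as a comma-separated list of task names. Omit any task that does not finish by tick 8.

t=0: queue=[A,E,F] q_used=0 → run A
t=1: queue=[A,E,F] q_used=1 → run A
t=2: queue=[E,F] q_used=0 → run E
t=3: queue=[E,F] q_used=1 → run E
t=4: queue=[E,F] q_used=2 → run E
t=5: queue=[F,E] q_used=0 → run F
t=6: queue=[F,E] q_used=1 → run F
t=7: queue=[F,E] q_used=2 → run F
t=8: queue=[E] q_used=0 → run E

completion order = A, F, E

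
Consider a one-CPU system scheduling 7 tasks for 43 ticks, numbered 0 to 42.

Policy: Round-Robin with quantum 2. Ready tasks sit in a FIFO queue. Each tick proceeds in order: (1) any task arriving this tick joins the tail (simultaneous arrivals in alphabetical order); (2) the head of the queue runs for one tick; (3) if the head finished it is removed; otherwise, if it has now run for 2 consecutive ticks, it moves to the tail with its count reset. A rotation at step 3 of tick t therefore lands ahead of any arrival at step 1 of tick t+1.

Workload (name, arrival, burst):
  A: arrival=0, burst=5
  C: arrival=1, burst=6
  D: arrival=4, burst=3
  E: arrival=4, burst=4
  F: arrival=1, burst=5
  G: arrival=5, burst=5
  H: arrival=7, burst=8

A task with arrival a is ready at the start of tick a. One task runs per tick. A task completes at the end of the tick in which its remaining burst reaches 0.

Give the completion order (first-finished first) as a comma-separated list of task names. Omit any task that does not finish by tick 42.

completion order = A, C, D, E, F, G, H

t=0: queue=[A] q_used=0 → run A
t=1: queue=[A,C,F] q_used=1 → run A
t=2: queue=[C,F,A] q_used=0 → run C
t=3: queue=[C,F,A] q_used=1 → run C
t=4: queue=[F,A,C,D,E] q_used=0 → run F
t=5: queue=[F,A,C,D,E,G] q_used=1 → run F
t=6: queue=[A,C,D,E,G,F] q_used=0 → run A
t=7: queue=[A,C,D,E,G,F,H] q_used=1 → run A
t=8: queue=[C,D,E,G,F,H,A] q_used=0 → run C
t=9: queue=[C,D,E,G,F,H,A] q_used=1 → run C
t=10: queue=[D,E,G,F,H,A,C] q_used=0 → run D
t=11: queue=[D,E,G,F,H,A,C] q_used=1 → run D
t=12: queue=[E,G,F,H,A,C,D] q_used=0 → run E
t=13: queue=[E,G,F,H,A,C,D] q_used=1 → run E
t=14: queue=[G,F,H,A,C,D,E] q_used=0 → run G
t=15: queue=[G,F,H,A,C,D,E] q_used=1 → run G
t=16: queue=[F,H,A,C,D,E,G] q_used=0 → run F
t=17: queue=[F,H,A,C,D,E,G] q_used=1 → run F
t=18: queue=[H,A,C,D,E,G,F] q_used=0 → run H
t=19: queue=[H,A,C,D,E,G,F] q_used=1 → run H
t=20: queue=[A,C,D,E,G,F,H] q_used=0 → run A
t=21: queue=[C,D,E,G,F,H] q_used=0 → run C
t=22: queue=[C,D,E,G,F,H] q_used=1 → run C
t=23: queue=[D,E,G,F,H] q_used=0 → run D
t=24: queue=[E,G,F,H] q_used=0 → run E
t=25: queue=[E,G,F,H] q_used=1 → run E
t=26: queue=[G,F,H] q_used=0 → run G
t=27: queue=[G,F,H] q_used=1 → run G
t=28: queue=[F,H,G] q_used=0 → run F
t=29: queue=[H,G] q_used=0 → run H
t=30: queue=[H,G] q_used=1 → run H
t=31: queue=[G,H] q_used=0 → run G
t=32: queue=[H] q_used=0 → run H
t=33: queue=[H] q_used=1 → run H
t=34: queue=[H] q_used=0 → run H
t=35: queue=[H] q_used=1 → run H
t=36: (idle)
t=37: (idle)
t=38: (idle)
t=39: (idle)
t=40: (idle)
t=41: (idle)
t=42: (idle)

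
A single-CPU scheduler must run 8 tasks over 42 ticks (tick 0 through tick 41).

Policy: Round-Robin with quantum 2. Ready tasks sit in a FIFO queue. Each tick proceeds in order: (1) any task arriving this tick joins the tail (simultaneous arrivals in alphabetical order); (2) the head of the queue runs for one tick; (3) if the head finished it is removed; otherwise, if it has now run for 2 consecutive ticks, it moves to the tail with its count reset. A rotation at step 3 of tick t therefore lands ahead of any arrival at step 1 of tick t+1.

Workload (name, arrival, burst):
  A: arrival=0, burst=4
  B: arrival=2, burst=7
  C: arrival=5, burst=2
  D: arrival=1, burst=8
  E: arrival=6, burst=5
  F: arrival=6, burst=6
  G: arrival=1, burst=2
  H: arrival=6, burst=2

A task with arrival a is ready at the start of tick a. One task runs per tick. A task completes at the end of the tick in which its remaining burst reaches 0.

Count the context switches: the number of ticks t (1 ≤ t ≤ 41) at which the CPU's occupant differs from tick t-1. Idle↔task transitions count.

context switches = 19

t=0: queue=[A] q_used=0 → run A
t=1: queue=[A,D,G] q_used=1 → run A
t=2: queue=[D,G,A,B] q_used=0 → run D
t=3: queue=[D,G,A,B] q_used=1 → run D
t=4: queue=[G,A,B,D] q_used=0 → run G
t=5: queue=[G,A,B,D,C] q_used=1 → run G
t=6: queue=[A,B,D,C,E,F,H] q_used=0 → run A
t=7: queue=[A,B,D,C,E,F,H] q_used=1 → run A
t=8: queue=[B,D,C,E,F,H] q_used=0 → run B
t=9: queue=[B,D,C,E,F,H] q_used=1 → run B
t=10: queue=[D,C,E,F,H,B] q_used=0 → run D
t=11: queue=[D,C,E,F,H,B] q_used=1 → run D
t=12: queue=[C,E,F,H,B,D] q_used=0 → run C
t=13: queue=[C,E,F,H,B,D] q_used=1 → run C
t=14: queue=[E,F,H,B,D] q_used=0 → run E
t=15: queue=[E,F,H,B,D] q_used=1 → run E
t=16: queue=[F,H,B,D,E] q_used=0 → run F
t=17: queue=[F,H,B,D,E] q_used=1 → run F
t=18: queue=[H,B,D,E,F] q_used=0 → run H
t=19: queue=[H,B,D,E,F] q_used=1 → run H
t=20: queue=[B,D,E,F] q_used=0 → run B
t=21: queue=[B,D,E,F] q_used=1 → run B
t=22: queue=[D,E,F,B] q_used=0 → run D
t=23: queue=[D,E,F,B] q_used=1 → run D
t=24: queue=[E,F,B,D] q_used=0 → run E
t=25: queue=[E,F,B,D] q_used=1 → run E
t=26: queue=[F,B,D,E] q_used=0 → run F
t=27: queue=[F,B,D,E] q_used=1 → run F
t=28: queue=[B,D,E,F] q_used=0 → run B
t=29: queue=[B,D,E,F] q_used=1 → run B
t=30: queue=[D,E,F,B] q_used=0 → run D
t=31: queue=[D,E,F,B] q_used=1 → run D
t=32: queue=[E,F,B] q_used=0 → run E
t=33: queue=[F,B] q_used=0 → run F
t=34: queue=[F,B] q_used=1 → run F
t=35: queue=[B] q_used=0 → run B
t=36: (idle)
t=37: (idle)
t=38: (idle)
t=39: (idle)
t=40: (idle)
t=41: (idle)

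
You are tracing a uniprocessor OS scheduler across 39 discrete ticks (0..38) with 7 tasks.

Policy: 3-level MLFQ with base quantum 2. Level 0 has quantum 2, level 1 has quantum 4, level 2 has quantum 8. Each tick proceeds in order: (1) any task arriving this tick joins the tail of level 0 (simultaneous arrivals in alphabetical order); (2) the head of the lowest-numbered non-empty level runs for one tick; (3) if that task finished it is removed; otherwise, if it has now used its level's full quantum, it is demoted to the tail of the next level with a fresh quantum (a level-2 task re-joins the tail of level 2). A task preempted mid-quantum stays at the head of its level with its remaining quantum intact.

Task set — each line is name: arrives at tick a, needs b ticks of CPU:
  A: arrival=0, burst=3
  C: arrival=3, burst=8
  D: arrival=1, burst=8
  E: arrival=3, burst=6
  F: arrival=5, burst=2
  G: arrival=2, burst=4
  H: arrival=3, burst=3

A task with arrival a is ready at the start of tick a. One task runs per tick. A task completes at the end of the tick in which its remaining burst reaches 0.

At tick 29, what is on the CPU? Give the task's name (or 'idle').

t=0: L0/L1/L2 = A/-/- → run A
t=1: L0/L1/L2 = AD/-/- → run A
t=2: L0/L1/L2 = DG/A/- → run D
t=3: L0/L1/L2 = DGCEH/A/- → run D
t=4: L0/L1/L2 = GCEH/AD/- → run G
t=5: L0/L1/L2 = GCEHF/AD/- → run G
t=6: L0/L1/L2 = CEHF/ADG/- → run C
t=7: L0/L1/L2 = CEHF/ADG/- → run C
t=8: L0/L1/L2 = EHF/ADGC/- → run E
t=9: L0/L1/L2 = EHF/ADGC/- → run E
t=10: L0/L1/L2 = HF/ADGCE/- → run H
t=11: L0/L1/L2 = HF/ADGCE/- → run H
t=12: L0/L1/L2 = F/ADGCEH/- → run F
t=13: L0/L1/L2 = F/ADGCEH/- → run F
t=14: L0/L1/L2 = -/ADGCEH/- → run A
t=15: L0/L1/L2 = -/DGCEH/- → run D
t=16: L0/L1/L2 = -/DGCEH/- → run D
t=17: L0/L1/L2 = -/DGCEH/- → run D
t=18: L0/L1/L2 = -/DGCEH/- → run D
t=19: L0/L1/L2 = -/GCEH/D → run G
t=20: L0/L1/L2 = -/GCEH/D → run G
t=21: L0/L1/L2 = -/CEH/D → run C
t=22: L0/L1/L2 = -/CEH/D → run C
t=23: L0/L1/L2 = -/CEH/D → run C
t=24: L0/L1/L2 = -/CEH/D → run C
t=25: L0/L1/L2 = -/EH/DC → run E
t=26: L0/L1/L2 = -/EH/DC → run E
t=27: L0/L1/L2 = -/EH/DC → run E
t=28: L0/L1/L2 = -/EH/DC → run E
t=29: L0/L1/L2 = -/H/DC → run H
t=30: L0/L1/L2 = -/-/DC → run D
t=31: L0/L1/L2 = -/-/DC → run D
t=32: L0/L1/L2 = -/-/C → run C
t=33: L0/L1/L2 = -/-/C → run C
t=34: (idle)
t=35: (idle)
t=36: (idle)
t=37: (idle)
t=38: (idle)

running at tick 29 = H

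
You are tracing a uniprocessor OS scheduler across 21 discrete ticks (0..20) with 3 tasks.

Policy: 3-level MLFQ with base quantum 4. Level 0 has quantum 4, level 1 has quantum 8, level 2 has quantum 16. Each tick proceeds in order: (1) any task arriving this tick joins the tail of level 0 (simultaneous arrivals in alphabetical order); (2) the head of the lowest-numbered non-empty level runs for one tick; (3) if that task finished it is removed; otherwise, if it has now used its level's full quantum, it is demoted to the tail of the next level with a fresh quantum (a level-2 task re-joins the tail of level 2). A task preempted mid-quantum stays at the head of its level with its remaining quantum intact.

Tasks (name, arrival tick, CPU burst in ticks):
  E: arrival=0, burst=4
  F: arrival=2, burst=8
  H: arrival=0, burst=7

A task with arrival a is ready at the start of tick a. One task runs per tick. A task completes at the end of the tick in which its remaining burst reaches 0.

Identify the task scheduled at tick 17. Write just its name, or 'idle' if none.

t=0: L0/L1/L2 = EH/-/- → run E
t=1: L0/L1/L2 = EH/-/- → run E
t=2: L0/L1/L2 = EHF/-/- → run E
t=3: L0/L1/L2 = EHF/-/- → run E
t=4: L0/L1/L2 = HF/-/- → run H
t=5: L0/L1/L2 = HF/-/- → run H
t=6: L0/L1/L2 = HF/-/- → run H
t=7: L0/L1/L2 = HF/-/- → run H
t=8: L0/L1/L2 = F/H/- → run F
t=9: L0/L1/L2 = F/H/- → run F
t=10: L0/L1/L2 = F/H/- → run F
t=11: L0/L1/L2 = F/H/- → run F
t=12: L0/L1/L2 = -/HF/- → run H
t=13: L0/L1/L2 = -/HF/- → run H
t=14: L0/L1/L2 = -/HF/- → run H
t=15: L0/L1/L2 = -/F/- → run F
t=16: L0/L1/L2 = -/F/- → run F
t=17: L0/L1/L2 = -/F/- → run F
t=18: L0/L1/L2 = -/F/- → run F
t=19: (idle)
t=20: (idle)

running at tick 17 = F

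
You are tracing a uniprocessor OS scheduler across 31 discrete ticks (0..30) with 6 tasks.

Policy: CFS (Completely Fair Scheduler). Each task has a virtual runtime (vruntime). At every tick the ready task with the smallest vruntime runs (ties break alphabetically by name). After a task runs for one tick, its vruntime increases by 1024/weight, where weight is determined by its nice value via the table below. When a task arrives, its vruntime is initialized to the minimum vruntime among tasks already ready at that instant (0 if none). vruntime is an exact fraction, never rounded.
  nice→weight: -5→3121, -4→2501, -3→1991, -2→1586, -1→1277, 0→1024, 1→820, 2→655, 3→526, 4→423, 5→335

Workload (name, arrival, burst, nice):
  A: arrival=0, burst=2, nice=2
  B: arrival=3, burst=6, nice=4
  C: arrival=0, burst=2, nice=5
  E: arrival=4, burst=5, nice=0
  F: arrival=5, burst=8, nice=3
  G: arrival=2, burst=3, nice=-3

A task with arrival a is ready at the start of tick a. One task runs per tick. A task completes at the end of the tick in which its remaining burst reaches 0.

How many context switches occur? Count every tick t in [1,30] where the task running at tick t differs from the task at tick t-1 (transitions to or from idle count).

t=0: vr[A=0 C=0] → run A
t=1: vr[A=1024/655 C=0] → run C
t=2: vr[A=1024/655 C=1024/335 G=1024/655] → run A
t=3: vr[B=1024/655 C=1024/335 G=1024/655] → run B
t=4: vr[B=1103872/277065 C=1024/335 E=1024/655 G=1024/655] → run E
t=5: vr[B=1103872/277065 C=1024/335 E=1679/655 F=1024/655 G=1024/655] → run F
t=6: vr[B=1103872/277065 C=1024/335 E=1679/655 F=604672/172265 G=1024/655] → run G
t=7: vr[B=1103872/277065 C=1024/335 E=1679/655 F=604672/172265 G=2709504/1304105] → run G
t=8: vr[B=1103872/277065 C=1024/335 E=1679/655 F=604672/172265 G=3380224/1304105] → run E
t=9: vr[B=1103872/277065 C=1024/335 E=2334/655 F=604672/172265 G=3380224/1304105] → run G
t=10: vr[B=1103872/277065 C=1024/335 E=2334/655 F=604672/172265] → run C
t=11: vr[B=1103872/277065 E=2334/655 F=604672/172265] → run F
t=12: vr[B=1103872/277065 E=2334/655 F=940032/172265] → run E
t=13: vr[B=1103872/277065 E=2989/655 F=940032/172265] → run B
t=14: vr[B=1774592/277065 E=2989/655 F=940032/172265] → run E
t=15: vr[B=1774592/277065 E=3644/655 F=940032/172265] → run F
t=16: vr[B=1774592/277065 E=3644/655 F=1275392/172265] → run E
t=17: vr[B=1774592/277065 F=1275392/172265] → run B
t=18: vr[B=815104/92355 F=1275392/172265] → run F
t=19: vr[B=815104/92355 F=1610752/172265] → run B
t=20: vr[B=3116032/277065 F=1610752/172265] → run F
t=21: vr[B=3116032/277065 F=1946112/172265] → run B
t=22: vr[B=3786752/277065 F=1946112/172265] → run F
t=23: vr[B=3786752/277065 F=2281472/172265] → run F
t=24: vr[B=3786752/277065 F=2616832/172265] → run B
t=25: vr[F=2616832/172265] → run F
t=26: (idle)
t=27: (idle)
t=28: (idle)
t=29: (idle)
t=30: (idle)

context switches = 24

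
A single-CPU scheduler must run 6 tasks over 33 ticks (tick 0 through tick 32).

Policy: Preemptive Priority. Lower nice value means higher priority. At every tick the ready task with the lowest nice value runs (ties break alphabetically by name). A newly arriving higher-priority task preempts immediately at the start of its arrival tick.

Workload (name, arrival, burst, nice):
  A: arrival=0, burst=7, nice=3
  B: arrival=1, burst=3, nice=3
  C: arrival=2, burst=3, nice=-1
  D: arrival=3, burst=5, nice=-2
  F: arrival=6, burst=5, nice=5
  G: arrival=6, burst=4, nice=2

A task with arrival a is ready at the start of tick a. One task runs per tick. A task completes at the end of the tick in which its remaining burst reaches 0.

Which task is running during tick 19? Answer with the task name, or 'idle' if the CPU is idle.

t=0: ready={A} → run A
t=1: ready={A,B} → run A
t=2: ready={A,B,C} → run C
t=3: ready={A,B,C,D} → run D
t=4: ready={A,B,C,D} → run D
t=5: ready={A,B,C,D} → run D
t=6: ready={A,B,C,D,F,G} → run D
t=7: ready={A,B,C,D,F,G} → run D
t=8: ready={A,B,C,F,G} → run C
t=9: ready={A,B,C,F,G} → run C
t=10: ready={A,B,F,G} → run G
t=11: ready={A,B,F,G} → run G
t=12: ready={A,B,F,G} → run G
t=13: ready={A,B,F,G} → run G
t=14: ready={A,B,F} → run A
t=15: ready={A,B,F} → run A
t=16: ready={A,B,F} → run A
t=17: ready={A,B,F} → run A
t=18: ready={A,B,F} → run A
t=19: ready={B,F} → run B
t=20: ready={B,F} → run B
t=21: ready={B,F} → run B
t=22: ready={F} → run F
t=23: ready={F} → run F
t=24: ready={F} → run F
t=25: ready={F} → run F
t=26: ready={F} → run F
t=27: (idle)
t=28: (idle)
t=29: (idle)
t=30: (idle)
t=31: (idle)
t=32: (idle)

running at tick 19 = B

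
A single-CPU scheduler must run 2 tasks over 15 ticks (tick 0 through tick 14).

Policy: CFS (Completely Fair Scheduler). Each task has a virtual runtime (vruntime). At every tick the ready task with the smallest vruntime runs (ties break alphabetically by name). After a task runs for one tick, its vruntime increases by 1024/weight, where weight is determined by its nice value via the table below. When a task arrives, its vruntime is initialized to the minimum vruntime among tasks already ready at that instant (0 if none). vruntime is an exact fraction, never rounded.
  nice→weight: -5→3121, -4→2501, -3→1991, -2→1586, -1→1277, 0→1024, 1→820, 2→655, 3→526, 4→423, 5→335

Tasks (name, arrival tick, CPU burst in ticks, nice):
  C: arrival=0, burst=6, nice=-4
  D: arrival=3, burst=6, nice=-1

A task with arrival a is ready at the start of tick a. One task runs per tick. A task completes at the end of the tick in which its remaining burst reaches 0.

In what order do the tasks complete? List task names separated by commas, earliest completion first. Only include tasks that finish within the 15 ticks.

t=0: vr[C=0] → run C
t=1: vr[C=1024/2501] → run C
t=2: vr[C=2048/2501] → run C
t=3: vr[C=3072/2501 D=3072/2501] → run C
t=4: vr[C=4096/2501 D=3072/2501] → run D
t=5: vr[C=4096/2501 D=6483968/3193777] → run C
t=6: vr[C=5120/2501 D=6483968/3193777] → run D
t=7: vr[C=5120/2501 D=9044992/3193777] → run C
t=8: vr[D=9044992/3193777] → run D
t=9: vr[D=11606016/3193777] → run D
t=10: vr[D=14167040/3193777] → run D
t=11: vr[D=16728064/3193777] → run D
t=12: (idle)
t=13: (idle)
t=14: (idle)

completion order = C, D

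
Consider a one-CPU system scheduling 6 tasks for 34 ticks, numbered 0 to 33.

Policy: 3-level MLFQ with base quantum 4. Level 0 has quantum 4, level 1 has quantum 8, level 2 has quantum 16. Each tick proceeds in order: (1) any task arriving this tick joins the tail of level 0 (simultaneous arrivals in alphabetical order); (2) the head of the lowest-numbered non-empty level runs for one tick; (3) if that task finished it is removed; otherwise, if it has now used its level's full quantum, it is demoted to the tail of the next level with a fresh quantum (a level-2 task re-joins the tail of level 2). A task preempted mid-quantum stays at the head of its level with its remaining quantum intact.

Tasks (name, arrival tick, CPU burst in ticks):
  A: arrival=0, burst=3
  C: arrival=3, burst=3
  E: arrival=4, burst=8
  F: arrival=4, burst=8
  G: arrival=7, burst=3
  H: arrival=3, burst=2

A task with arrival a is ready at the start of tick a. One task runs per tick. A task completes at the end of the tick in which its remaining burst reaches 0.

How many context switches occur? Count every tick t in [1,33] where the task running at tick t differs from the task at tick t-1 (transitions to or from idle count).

t=0: L0/L1/L2 = A/-/- → run A
t=1: L0/L1/L2 = A/-/- → run A
t=2: L0/L1/L2 = A/-/- → run A
t=3: L0/L1/L2 = CH/-/- → run C
t=4: L0/L1/L2 = CHEF/-/- → run C
t=5: L0/L1/L2 = CHEF/-/- → run C
t=6: L0/L1/L2 = HEF/-/- → run H
t=7: L0/L1/L2 = HEFG/-/- → run H
t=8: L0/L1/L2 = EFG/-/- → run E
t=9: L0/L1/L2 = EFG/-/- → run E
t=10: L0/L1/L2 = EFG/-/- → run E
t=11: L0/L1/L2 = EFG/-/- → run E
t=12: L0/L1/L2 = FG/E/- → run F
t=13: L0/L1/L2 = FG/E/- → run F
t=14: L0/L1/L2 = FG/E/- → run F
t=15: L0/L1/L2 = FG/E/- → run F
t=16: L0/L1/L2 = G/EF/- → run G
t=17: L0/L1/L2 = G/EF/- → run G
t=18: L0/L1/L2 = G/EF/- → run G
t=19: L0/L1/L2 = -/EF/- → run E
t=20: L0/L1/L2 = -/EF/- → run E
t=21: L0/L1/L2 = -/EF/- → run E
t=22: L0/L1/L2 = -/EF/- → run E
t=23: L0/L1/L2 = -/F/- → run F
t=24: L0/L1/L2 = -/F/- → run F
t=25: L0/L1/L2 = -/F/- → run F
t=26: L0/L1/L2 = -/F/- → run F
t=27: (idle)
t=28: (idle)
t=29: (idle)
t=30: (idle)
t=31: (idle)
t=32: (idle)
t=33: (idle)

context switches = 8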